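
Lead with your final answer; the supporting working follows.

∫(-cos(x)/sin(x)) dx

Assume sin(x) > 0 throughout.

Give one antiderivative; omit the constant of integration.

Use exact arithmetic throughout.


The answer is -log(sin(x)).
Step 1. Substitute u = sin(x), turning ∫(-cos(x)/sin(x)) dx into ∫(-1/u) du: now ∫(-1/u) du.
Step 2. Evaluate the standard form [assuming u > 0]: now -log(u).
Step 3. Substitute back u = sin(x): now -log(sin(x)).
Answer: -log(sin(x)).


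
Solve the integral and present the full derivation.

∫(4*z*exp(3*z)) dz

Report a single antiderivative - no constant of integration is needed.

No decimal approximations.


Step 1. Integrate ∫(4*z*exp(3*z)) dz by parts with u = z, dv = (4*exp(3*z)) dz, so v = 4*exp(3*z)/3: now 4*z*exp(3*z)/3 + ∫(-4*exp(3*z)/3) dz.
Step 2. Evaluate the standard form: now 4*z*exp(3*z)/3 - 4*exp(3*z)/9.
Answer: 4*z*exp(3*z)/3 - 4*exp(3*z)/9.


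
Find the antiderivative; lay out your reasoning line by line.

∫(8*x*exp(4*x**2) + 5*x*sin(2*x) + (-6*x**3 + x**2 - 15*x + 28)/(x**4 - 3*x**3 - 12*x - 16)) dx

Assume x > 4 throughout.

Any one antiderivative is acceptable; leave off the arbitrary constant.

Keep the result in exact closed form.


Step 1. Rewrite: now ∫(8*x*exp(4*x**2)) dx + ∫(5*x*sin(2*x)) dx + ∫((-6*x**3 + x**2 - 15*x + 28)/(x**4 - 3*x**3 - 12*x - 16)) dx.
Step 2. Substitute u = x**2, turning ∫(8*x*exp(4*x**2)) dx into ∫(4*exp(4*u)) du: now ∫(5*x*sin(2*x)) dx + ∫((-6*x**3 + x**2 - 15*x + 28)/(x**4 - 3*x**3 - 12*x - 16)) dx + ∫(4*exp(4*u)) du.
Step 3. Evaluate the standard form: now exp(4*u) + ∫(5*x*sin(2*x)) dx + ∫((-6*x**3 + x**2 - 15*x + 28)/(x**4 - 3*x**3 - 12*x - 16)) dx.
Step 4. Substitute back u = x**2: now exp(4*x**2) + ∫(5*x*sin(2*x)) dx + ∫((-6*x**3 + x**2 - 15*x + 28)/(x**4 - 3*x**3 - 12*x - 16)) dx.
Step 5. Integrate ∫(5*x*sin(2*x)) dx by parts with u = x, dv = (5*sin(2*x)) dx, so v = -5*cos(2*x)/2: now -5*x*cos(2*x)/2 + exp(4*x**2) + ∫((-6*x**3 + x**2 - 15*x + 28)/(x**4 - 3*x**3 - 12*x - 16)) dx + ∫(5*cos(2*x)/2) dx.
Step 6. Evaluate the standard form: now -5*x*cos(2*x)/2 + exp(4*x**2) + 5*sin(2*x)/4 + ∫((-6*x**3 + x**2 - 15*x + 28)/(x**4 - 3*x**3 - 12*x - 16)) dx.
Step 7. Decompose ∫((-6*x**3 + x**2 - 15*x + 28)/(x**4 - 3*x**3 - 12*x - 16)) dx by partial fractions, (-6*x**3 + x**2 - 15*x + 28)/(x**4 - 3*x**3 - 12*x - 16) = -3/(x**2 + 4) - 2/(x + 1) - 4/(x - 4): now -5*x*cos(2*x)/2 + exp(4*x**2) + 5*sin(2*x)/4 + ∫(-4/(x - 4)) dx + ∫(-2/(x + 1)) dx + ∫(-3/(x**2 + 4)) dx.
Step 8. Evaluate the standard form [assuming x > -1]: now -5*x*cos(2*x)/2 + exp(4*x**2) - 2*log(x + 1) + 5*sin(2*x)/4 + ∫(-4/(x - 4)) dx + ∫(-3/(x**2 + 4)) dx.
Step 9. Evaluate the standard form [assuming x > 4]: now -5*x*cos(2*x)/2 + exp(4*x**2) - 4*log(x - 4) - 2*log(x + 1) + 5*sin(2*x)/4 + ∫(-3/(x**2 + 4)) dx.
Step 10. Evaluate the standard form: now -5*x*cos(2*x)/2 + exp(4*x**2) - 4*log(x - 4) - 2*log(x + 1) + 5*sin(2*x)/4 - 3*atan(x/2)/2.
Answer: -5*x*cos(2*x)/2 + exp(4*x**2) - 4*log(x - 4) - 2*log(x + 1) + 5*sin(2*x)/4 - 3*atan(x/2)/2.


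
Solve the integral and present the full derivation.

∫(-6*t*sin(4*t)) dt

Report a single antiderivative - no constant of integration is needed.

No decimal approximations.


Step 1. Integrate ∫(-6*t*sin(4*t)) dt by parts with u = t, dv = (-6*sin(4*t)) dt, so v = 3*cos(4*t)/2: now 3*t*cos(4*t)/2 + ∫(-3*cos(4*t)/2) dt.
Step 2. Evaluate the standard form: now 3*t*cos(4*t)/2 - 3*sin(4*t)/8.
Answer: 3*t*cos(4*t)/2 - 3*sin(4*t)/8.


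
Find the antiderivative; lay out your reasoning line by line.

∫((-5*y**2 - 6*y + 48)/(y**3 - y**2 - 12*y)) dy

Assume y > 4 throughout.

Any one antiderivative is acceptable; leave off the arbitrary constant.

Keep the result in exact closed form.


Step 1. Decompose ∫((-5*y**2 - 6*y + 48)/(y**3 - y**2 - 12*y)) dy by partial fractions, (-5*y**2 - 6*y + 48)/(y**3 - y**2 - 12*y) = 1/(y + 3) - 2/(y - 4) - 4/y: now ∫(-4/y) dy + ∫(-2/(y - 4)) dy + ∫(1/(y + 3)) dy.
Step 2. Evaluate the standard form [assuming y > -3]: now log(y + 3) + ∫(-4/y) dy + ∫(-2/(y - 4)) dy.
Step 3. Evaluate the standard form [assuming y > 4]: now -2*log(y - 4) + log(y + 3) + ∫(-4/y) dy.
Step 4. Evaluate the standard form [assuming y > 0]: now -4*log(y) - 2*log(y - 4) + log(y + 3).
Answer: -4*log(y) - 2*log(y - 4) + log(y + 3).


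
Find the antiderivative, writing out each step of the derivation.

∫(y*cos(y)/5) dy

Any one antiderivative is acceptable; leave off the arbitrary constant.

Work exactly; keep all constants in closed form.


Step 1. Integrate ∫(y*cos(y)/5) dy by parts with u = y, dv = (cos(y)/5) dy, so v = sin(y)/5: now y*sin(y)/5 + ∫(-sin(y)/5) dy.
Step 2. Evaluate the standard form: now y*sin(y)/5 + cos(y)/5.
Answer: y*sin(y)/5 + cos(y)/5.


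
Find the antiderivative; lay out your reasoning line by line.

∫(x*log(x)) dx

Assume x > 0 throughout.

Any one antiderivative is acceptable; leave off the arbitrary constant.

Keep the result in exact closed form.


Step 1. Integrate ∫(x*log(x)) dx by parts with u = log(x), dv = (x) dx, so v = x**2/2 [assuming x > 0]: now x**2*log(x)/2 + ∫(-x/2) dx.
Step 2. Evaluate the standard form: now x**2*log(x)/2 - x**2/4.
Answer: x**2*log(x)/2 - x**2/4.


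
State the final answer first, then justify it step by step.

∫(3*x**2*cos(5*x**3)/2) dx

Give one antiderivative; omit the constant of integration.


The answer is sin(5*x**3)/10.
Step 1. Substitute u = x**3, turning ∫(3*x**2*cos(5*x**3)/2) dx into ∫(cos(5*u)/2) du: now ∫(cos(5*u)/2) du.
Step 2. Evaluate the standard form: now sin(5*u)/10.
Step 3. Substitute back u = x**3: now sin(5*x**3)/10.
Answer: sin(5*x**3)/10.


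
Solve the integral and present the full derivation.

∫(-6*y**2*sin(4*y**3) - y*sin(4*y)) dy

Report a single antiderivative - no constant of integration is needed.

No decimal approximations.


Step 1. Rewrite: now ∫(-y*sin(4*y)) dy + ∫(-6*y**2*sin(4*y**3)) dy.
Step 2. Substitute u = y**3, turning ∫(-6*y**2*sin(4*y**3)) dy into ∫(-2*sin(4*u)) du: now ∫(-y*sin(4*y)) dy + ∫(-2*sin(4*u)) du.
Step 3. Evaluate the standard form: now cos(4*u)/2 + ∫(-y*sin(4*y)) dy.
Step 4. Substitute back u = y**3: now cos(4*y**3)/2 + ∫(-y*sin(4*y)) dy.
Step 5. Integrate ∫(-y*sin(4*y)) dy by parts with u = y, dv = (-sin(4*y)) dy, so v = cos(4*y)/4: now y*cos(4*y)/4 + cos(4*y**3)/2 + ∫(-cos(4*y)/4) dy.
Step 6. Evaluate the standard form: now y*cos(4*y)/4 - sin(4*y)/16 + cos(4*y**3)/2.
Answer: y*cos(4*y)/4 - sin(4*y)/16 + cos(4*y**3)/2.


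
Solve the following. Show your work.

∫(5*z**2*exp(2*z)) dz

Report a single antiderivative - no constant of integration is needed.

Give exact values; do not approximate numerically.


Step 1. Integrate ∫(5*z**2*exp(2*z)) dz by parts with u = z**2, dv = (5*exp(2*z)) dz, so v = 5*exp(2*z)/2: now 5*z**2*exp(2*z)/2 + ∫(-5*z*exp(2*z)) dz.
Step 2. Integrate ∫(-5*z*exp(2*z)) dz by parts with u = z, dv = (-5*exp(2*z)) dz, so v = -5*exp(2*z)/2: now 5*z**2*exp(2*z)/2 - 5*z*exp(2*z)/2 + ∫(5*exp(2*z)/2) dz.
Step 3. Evaluate the standard form: now 5*z**2*exp(2*z)/2 - 5*z*exp(2*z)/2 + 5*exp(2*z)/4.
Answer: 5*z**2*exp(2*z)/2 - 5*z*exp(2*z)/2 + 5*exp(2*z)/4.


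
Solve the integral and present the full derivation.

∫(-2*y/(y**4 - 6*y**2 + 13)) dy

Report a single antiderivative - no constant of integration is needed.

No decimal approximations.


Step 1. Substitute u = y**2 - 3, turning ∫(-2*y/(y**4 - 6*y**2 + 13)) dy into ∫(-1/(u**2 + 4)) du: now ∫(-1/(u**2 + 4)) du.
Step 2. Evaluate the standard form: now -atan(u/2)/2.
Step 3. Substitute back u = y**2 - 3: now -atan(y**2/2 - 3/2)/2.
Answer: -atan(y**2/2 - 3/2)/2.


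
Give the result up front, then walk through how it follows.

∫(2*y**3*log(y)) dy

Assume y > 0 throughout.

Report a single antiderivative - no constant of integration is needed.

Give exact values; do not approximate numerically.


The answer is y**4*log(y)/2 - y**4/8.
Step 1. Integrate ∫(2*y**3*log(y)) dy by parts with u = log(y), dv = (2*y**3) dy, so v = y**4/2 [assuming y > 0]: now y**4*log(y)/2 + ∫(-y**3/2) dy.
Step 2. Evaluate the standard form: now y**4*log(y)/2 - y**4/8.
Answer: y**4*log(y)/2 - y**4/8.


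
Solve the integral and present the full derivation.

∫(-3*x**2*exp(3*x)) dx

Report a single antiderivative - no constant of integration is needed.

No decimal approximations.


Step 1. Integrate ∫(-3*x**2*exp(3*x)) dx by parts with u = x**2, dv = (-3*exp(3*x)) dx, so v = -exp(3*x): now -x**2*exp(3*x) + ∫(2*x*exp(3*x)) dx.
Step 2. Integrate ∫(2*x*exp(3*x)) dx by parts with u = x, dv = (2*exp(3*x)) dx, so v = 2*exp(3*x)/3: now -x**2*exp(3*x) + 2*x*exp(3*x)/3 + ∫(-2*exp(3*x)/3) dx.
Step 3. Evaluate the standard form: now -x**2*exp(3*x) + 2*x*exp(3*x)/3 - 2*exp(3*x)/9.
Answer: -x**2*exp(3*x) + 2*x*exp(3*x)/3 - 2*exp(3*x)/9.


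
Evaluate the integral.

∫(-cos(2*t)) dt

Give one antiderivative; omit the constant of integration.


Answer: -sin(2*t)/2.


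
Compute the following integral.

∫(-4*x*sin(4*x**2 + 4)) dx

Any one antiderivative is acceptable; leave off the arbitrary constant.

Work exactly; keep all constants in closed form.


Answer: cos(4*x**2 + 4)/2.


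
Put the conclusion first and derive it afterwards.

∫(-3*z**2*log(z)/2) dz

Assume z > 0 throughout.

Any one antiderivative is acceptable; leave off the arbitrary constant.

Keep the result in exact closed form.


The answer is -z**3*log(z)/2 + z**3/6.
Step 1. Integrate ∫(-3*z**2*log(z)/2) dz by parts with u = log(z), dv = (-3*z**2/2) dz, so v = -z**3/2 [assuming z > 0]: now -z**3*log(z)/2 + ∫(z**2/2) dz.
Step 2. Evaluate the standard form: now -z**3*log(z)/2 + z**3/6.
Answer: -z**3*log(z)/2 + z**3/6.


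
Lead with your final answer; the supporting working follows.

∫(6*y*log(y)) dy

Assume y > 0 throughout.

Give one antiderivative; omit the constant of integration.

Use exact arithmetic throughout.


The answer is 3*y**2*log(y) - 3*y**2/2.
Step 1. Integrate ∫(6*y*log(y)) dy by parts with u = log(y), dv = (6*y) dy, so v = 3*y**2 [assuming y > 0]: now 3*y**2*log(y) + ∫(-3*y) dy.
Step 2. Evaluate the standard form: now 3*y**2*log(y) - 3*y**2/2.
Answer: 3*y**2*log(y) - 3*y**2/2.


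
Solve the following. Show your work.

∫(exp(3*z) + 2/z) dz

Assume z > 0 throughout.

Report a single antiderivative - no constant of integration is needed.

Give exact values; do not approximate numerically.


Step 1. Rewrite: now ∫(2/z) dz + ∫(exp(3*z)) dz.
Step 2. Evaluate the standard form [assuming z > 0]: now 2*log(z) + ∫(exp(3*z)) dz.
Step 3. Evaluate the standard form: now exp(3*z)/3 + 2*log(z).
Answer: exp(3*z)/3 + 2*log(z).


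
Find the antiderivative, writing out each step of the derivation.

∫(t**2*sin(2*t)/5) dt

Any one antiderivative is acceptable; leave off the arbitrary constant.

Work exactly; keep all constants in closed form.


Step 1. Integrate ∫(t**2*sin(2*t)/5) dt by parts with u = t**2, dv = (sin(2*t)/5) dt, so v = -cos(2*t)/10: now -t**2*cos(2*t)/10 + ∫(t*cos(2*t)/5) dt.
Step 2. Integrate ∫(t*cos(2*t)/5) dt by parts with u = t, dv = (cos(2*t)/5) dt, so v = sin(2*t)/10: now -t**2*cos(2*t)/10 + t*sin(2*t)/10 + ∫(-sin(2*t)/10) dt.
Step 3. Evaluate the standard form: now -t**2*cos(2*t)/10 + t*sin(2*t)/10 + cos(2*t)/20.
Answer: -t**2*cos(2*t)/10 + t*sin(2*t)/10 + cos(2*t)/20.


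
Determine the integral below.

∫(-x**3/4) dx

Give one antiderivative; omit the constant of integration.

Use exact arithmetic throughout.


Answer: -x**4/16.


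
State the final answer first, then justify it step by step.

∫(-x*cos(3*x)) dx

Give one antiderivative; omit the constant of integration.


The answer is -x*sin(3*x)/3 - cos(3*x)/9.
Step 1. Integrate ∫(-x*cos(3*x)) dx by parts with u = x, dv = (-cos(3*x)) dx, so v = -sin(3*x)/3: now -x*sin(3*x)/3 + ∫(sin(3*x)/3) dx.
Step 2. Evaluate the standard form: now -x*sin(3*x)/3 - cos(3*x)/9.
Answer: -x*sin(3*x)/3 - cos(3*x)/9.


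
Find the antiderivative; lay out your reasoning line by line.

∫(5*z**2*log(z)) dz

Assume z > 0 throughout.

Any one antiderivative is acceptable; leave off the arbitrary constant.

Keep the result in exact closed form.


Step 1. Integrate ∫(5*z**2*log(z)) dz by parts with u = log(z), dv = (5*z**2) dz, so v = 5*z**3/3 [assuming z > 0]: now 5*z**3*log(z)/3 + ∫(-5*z**2/3) dz.
Step 2. Evaluate the standard form: now 5*z**3*log(z)/3 - 5*z**3/9.
Answer: 5*z**3*log(z)/3 - 5*z**3/9.


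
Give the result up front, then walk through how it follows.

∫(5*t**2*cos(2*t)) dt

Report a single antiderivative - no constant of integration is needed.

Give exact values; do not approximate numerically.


The answer is 5*t**2*sin(2*t)/2 + 5*t*cos(2*t)/2 - 5*sin(2*t)/4.
Step 1. Integrate ∫(5*t**2*cos(2*t)) dt by parts with u = t**2, dv = (5*cos(2*t)) dt, so v = 5*sin(2*t)/2: now 5*t**2*sin(2*t)/2 + ∫(-5*t*sin(2*t)) dt.
Step 2. Integrate ∫(-5*t*sin(2*t)) dt by parts with u = t, dv = (-5*sin(2*t)) dt, so v = 5*cos(2*t)/2: now 5*t**2*sin(2*t)/2 + 5*t*cos(2*t)/2 + ∫(-5*cos(2*t)/2) dt.
Step 3. Evaluate the standard form: now 5*t**2*sin(2*t)/2 + 5*t*cos(2*t)/2 - 5*sin(2*t)/4.
Answer: 5*t**2*sin(2*t)/2 + 5*t*cos(2*t)/2 - 5*sin(2*t)/4.


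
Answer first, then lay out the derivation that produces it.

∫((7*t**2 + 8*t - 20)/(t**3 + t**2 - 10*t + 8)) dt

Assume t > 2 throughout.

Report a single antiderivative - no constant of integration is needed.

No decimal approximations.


The answer is 4*log(t - 2) + log(t - 1) + 2*log(t + 4).
Step 1. Decompose ∫((7*t**2 + 8*t - 20)/(t**3 + t**2 - 10*t + 8)) dt by partial fractions, (7*t**2 + 8*t - 20)/(t**3 + t**2 - 10*t + 8) = 2/(t + 4) + 1/(t - 1) + 4/(t - 2): now ∫(4/(t - 2)) dt + ∫(1/(t - 1)) dt + ∫(2/(t + 4)) dt.
Step 2. Evaluate the standard form [assuming t > -4]: now 2*log(t + 4) + ∫(4/(t - 2)) dt + ∫(1/(t - 1)) dt.
Step 3. Evaluate the standard form [assuming t > 1]: now log(t - 1) + 2*log(t + 4) + ∫(4/(t - 2)) dt.
Step 4. Evaluate the standard form [assuming t > 2]: now 4*log(t - 2) + log(t - 1) + 2*log(t + 4).
Answer: 4*log(t - 2) + log(t - 1) + 2*log(t + 4).


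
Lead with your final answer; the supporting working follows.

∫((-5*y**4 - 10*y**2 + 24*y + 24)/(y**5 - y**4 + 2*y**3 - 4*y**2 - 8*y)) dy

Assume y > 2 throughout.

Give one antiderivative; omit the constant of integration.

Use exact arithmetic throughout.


The answer is -3*log(y) - log(y - 2) - log(y + 1) - 2*atan(y/2).
Step 1. Decompose ∫((-5*y**4 - 10*y**2 + 24*y + 24)/(y**5 - y**4 + 2*y**3 - 4*y**2 - 8*y)) dy by partial fractions, (-5*y**4 - 10*y**2 + 24*y + 24)/(y**5 - y**4 + 2*y**3 - 4*y**2 - 8*y) = -4/(y**2 + 4) - 1/(y + 1) - 1/(y - 2) - 3/y: now ∫(-3/y) dy + ∫(-1/(y - 2)) dy + ∫(-1/(y + 1)) dy + ∫(-4/(y**2 + 4)) dy.
Step 2. Evaluate the standard form [assuming y > 2]: now -log(y - 2) + ∫(-3/y) dy + ∫(-1/(y + 1)) dy + ∫(-4/(y**2 + 4)) dy.
Step 3. Evaluate the standard form [assuming y > 0]: now -3*log(y) - log(y - 2) + ∫(-1/(y + 1)) dy + ∫(-4/(y**2 + 4)) dy.
Step 4. Evaluate the standard form [assuming y > -1]: now -3*log(y) - log(y - 2) - log(y + 1) + ∫(-4/(y**2 + 4)) dy.
Step 5. Evaluate the standard form: now -3*log(y) - log(y - 2) - log(y + 1) - 2*atan(y/2).
Answer: -3*log(y) - log(y - 2) - log(y + 1) - 2*atan(y/2).


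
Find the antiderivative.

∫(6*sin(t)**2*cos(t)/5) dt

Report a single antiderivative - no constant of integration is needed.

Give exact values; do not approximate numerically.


Answer: 2*sin(t)**3/5.


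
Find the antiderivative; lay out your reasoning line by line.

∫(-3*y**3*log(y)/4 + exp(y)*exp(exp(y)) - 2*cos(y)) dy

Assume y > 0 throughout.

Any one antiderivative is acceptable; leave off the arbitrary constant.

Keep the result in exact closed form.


Step 1. Rewrite: now ∫(-3*y**3*log(y)/4) dy + ∫(exp(y)*exp(exp(y))) dy + ∫(-2*cos(y)) dy.
Step 2. Evaluate the standard form: now -2*sin(y) + ∫(-3*y**3*log(y)/4) dy + ∫(exp(y)*exp(exp(y))) dy.
Step 3. Substitute u = exp(y), turning ∫(exp(y)*exp(exp(y))) dy into ∫(exp(u)) du: now -2*sin(y) + ∫(-3*y**3*log(y)/4) dy + ∫(exp(u)) du.
Step 4. Evaluate the standard form: now exp(u) - 2*sin(y) + ∫(-3*y**3*log(y)/4) dy.
Step 5. Substitute back u = exp(y): now exp(exp(y)) - 2*sin(y) + ∫(-3*y**3*log(y)/4) dy.
Step 6. Integrate ∫(-3*y**3*log(y)/4) dy by parts with u = log(y), dv = (-3*y**3/4) dy, so v = -3*y**4/16 [assuming y > 0]: now -3*y**4*log(y)/16 + exp(exp(y)) - 2*sin(y) + ∫(3*y**3/16) dy.
Step 7. Evaluate the standard form: now -3*y**4*log(y)/16 + 3*y**4/64 + exp(exp(y)) - 2*sin(y).
Answer: -3*y**4*log(y)/16 + 3*y**4/64 + exp(exp(y)) - 2*sin(y).


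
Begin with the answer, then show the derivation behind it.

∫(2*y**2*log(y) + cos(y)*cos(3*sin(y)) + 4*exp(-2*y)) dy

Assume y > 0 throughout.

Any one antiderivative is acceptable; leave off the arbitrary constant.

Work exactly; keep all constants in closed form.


The answer is 2*y**3*log(y)/3 - 2*y**3/9 + sin(3*sin(y))/3 - 2*exp(-2*y).
Step 1. Rewrite: now ∫(2*y**2*log(y)) dy + ∫(cos(y)*cos(3*sin(y))) dy + ∫(4*exp(-2*y)) dy.
Step 2. Integrate ∫(2*y**2*log(y)) dy by parts with u = log(y), dv = (2*y**2) dy, so v = 2*y**3/3 [assuming y > 0]: now 2*y**3*log(y)/3 + ∫(-2*y**2/3) dy + ∫(cos(y)*cos(3*sin(y))) dy + ∫(4*exp(-2*y)) dy.
Step 3. Evaluate the standard form: now 2*y**3*log(y)/3 - 2*y**3/9 + ∫(cos(y)*cos(3*sin(y))) dy + ∫(4*exp(-2*y)) dy.
Step 4. Evaluate the standard form: now 2*y**3*log(y)/3 - 2*y**3/9 + ∫(cos(y)*cos(3*sin(y))) dy - 2*exp(-2*y).
Step 5. Substitute u = sin(y), turning ∫(cos(y)*cos(3*sin(y))) dy into ∫(cos(3*u)) du: now 2*y**3*log(y)/3 - 2*y**3/9 + ∫(cos(3*u)) du - 2*exp(-2*y).
Step 6. Evaluate the standard form: now 2*y**3*log(y)/3 - 2*y**3/9 + sin(3*u)/3 - 2*exp(-2*y).
Step 7. Substitute back u = sin(y): now 2*y**3*log(y)/3 - 2*y**3/9 + sin(3*sin(y))/3 - 2*exp(-2*y).
Answer: 2*y**3*log(y)/3 - 2*y**3/9 + sin(3*sin(y))/3 - 2*exp(-2*y).


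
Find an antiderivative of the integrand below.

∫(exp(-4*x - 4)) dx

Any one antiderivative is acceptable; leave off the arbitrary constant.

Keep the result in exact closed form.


Answer: -exp(-4*x - 4)/4.


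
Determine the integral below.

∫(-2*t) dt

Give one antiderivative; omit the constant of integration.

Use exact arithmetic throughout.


Answer: -t**2.


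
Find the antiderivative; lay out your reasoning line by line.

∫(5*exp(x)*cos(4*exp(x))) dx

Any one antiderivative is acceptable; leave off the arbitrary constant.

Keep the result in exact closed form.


Step 1. Substitute u = exp(x), turning ∫(5*exp(x)*cos(4*exp(x))) dx into ∫(5*cos(4*u)) du: now ∫(5*cos(4*u)) du.
Step 2. Evaluate the standard form: now 5*sin(4*u)/4.
Step 3. Substitute back u = exp(x): now 5*sin(4*exp(x))/4.
Answer: 5*sin(4*exp(x))/4.


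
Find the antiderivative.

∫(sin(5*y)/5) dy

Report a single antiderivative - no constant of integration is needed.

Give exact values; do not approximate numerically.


Answer: -cos(5*y)/25.


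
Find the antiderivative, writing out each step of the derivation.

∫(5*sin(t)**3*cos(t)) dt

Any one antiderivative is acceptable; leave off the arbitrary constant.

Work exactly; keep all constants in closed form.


Step 1. Substitute u = sin(t), turning ∫(5*sin(t)**3*cos(t)) dt into ∫(5*u**3) du: now ∫(5*u**3) du.
Step 2. Evaluate the standard form: now 5*u**4/4.
Step 3. Substitute back u = sin(t): now 5*sin(t)**4/4.
Answer: 5*sin(t)**4/4.


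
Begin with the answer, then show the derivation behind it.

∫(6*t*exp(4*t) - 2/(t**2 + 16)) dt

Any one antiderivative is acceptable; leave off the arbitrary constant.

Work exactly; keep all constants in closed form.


The answer is 3*t*exp(4*t)/2 - 3*exp(4*t)/8 - atan(t/4)/2.
Step 1. Rewrite: now ∫(6*t*exp(4*t)) dt + ∫(-2/(t**2 + 16)) dt.
Step 2. Evaluate the standard form: now -atan(t/4)/2 + ∫(6*t*exp(4*t)) dt.
Step 3. Integrate ∫(6*t*exp(4*t)) dt by parts with u = t, dv = (6*exp(4*t)) dt, so v = 3*exp(4*t)/2: now 3*t*exp(4*t)/2 - atan(t/4)/2 + ∫(-3*exp(4*t)/2) dt.
Step 4. Evaluate the standard form: now 3*t*exp(4*t)/2 - 3*exp(4*t)/8 - atan(t/4)/2.
Answer: 3*t*exp(4*t)/2 - 3*exp(4*t)/8 - atan(t/4)/2.


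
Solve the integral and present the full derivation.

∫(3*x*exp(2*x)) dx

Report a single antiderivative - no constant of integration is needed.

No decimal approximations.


Step 1. Integrate ∫(3*x*exp(2*x)) dx by parts with u = x, dv = (3*exp(2*x)) dx, so v = 3*exp(2*x)/2: now 3*x*exp(2*x)/2 + ∫(-3*exp(2*x)/2) dx.
Step 2. Evaluate the standard form: now 3*x*exp(2*x)/2 - 3*exp(2*x)/4.
Answer: 3*x*exp(2*x)/2 - 3*exp(2*x)/4.


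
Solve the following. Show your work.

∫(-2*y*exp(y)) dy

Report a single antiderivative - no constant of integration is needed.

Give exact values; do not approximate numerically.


Step 1. Integrate ∫(-2*y*exp(y)) dy by parts with u = y, dv = (-2*exp(y)) dy, so v = -2*exp(y): now -2*y*exp(y) + ∫(2*exp(y)) dy.
Step 2. Evaluate the standard form: now -2*y*exp(y) + 2*exp(y).
Answer: -2*y*exp(y) + 2*exp(y).


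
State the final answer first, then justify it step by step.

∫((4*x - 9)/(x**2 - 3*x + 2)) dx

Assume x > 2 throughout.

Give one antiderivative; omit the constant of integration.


The answer is -log(x - 2) + 5*log(x - 1).
Step 1. Decompose ∫((4*x - 9)/(x**2 - 3*x + 2)) dx by partial fractions, (4*x - 9)/(x**2 - 3*x + 2) = 5/(x - 1) - 1/(x - 2): now ∫(-1/(x - 2)) dx + ∫(5/(x - 1)) dx.
Step 2. Evaluate the standard form [assuming x > 1]: now 5*log(x - 1) + ∫(-1/(x - 2)) dx.
Step 3. Evaluate the standard form [assuming x > 2]: now -log(x - 2) + 5*log(x - 1).
Answer: -log(x - 2) + 5*log(x - 1).


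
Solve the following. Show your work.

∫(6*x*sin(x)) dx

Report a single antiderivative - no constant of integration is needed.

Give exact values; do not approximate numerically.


Step 1. Integrate ∫(6*x*sin(x)) dx by parts with u = x, dv = (6*sin(x)) dx, so v = -6*cos(x): now -6*x*cos(x) + ∫(6*cos(x)) dx.
Step 2. Evaluate the standard form: now -6*x*cos(x) + 6*sin(x).
Answer: -6*x*cos(x) + 6*sin(x).


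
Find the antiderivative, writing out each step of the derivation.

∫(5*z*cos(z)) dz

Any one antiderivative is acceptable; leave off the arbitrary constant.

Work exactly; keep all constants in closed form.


Step 1. Integrate ∫(5*z*cos(z)) dz by parts with u = z, dv = (5*cos(z)) dz, so v = 5*sin(z): now 5*z*sin(z) + ∫(-5*sin(z)) dz.
Step 2. Evaluate the standard form: now 5*z*sin(z) + 5*cos(z).
Answer: 5*z*sin(z) + 5*cos(z).


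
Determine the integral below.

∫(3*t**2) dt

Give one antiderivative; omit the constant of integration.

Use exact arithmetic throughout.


Answer: t**3.


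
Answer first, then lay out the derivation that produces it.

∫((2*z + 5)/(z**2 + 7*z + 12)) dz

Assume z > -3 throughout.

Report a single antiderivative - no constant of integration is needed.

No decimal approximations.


The answer is -log(z + 3) + 3*log(z + 4).
Step 1. Decompose ∫((2*z + 5)/(z**2 + 7*z + 12)) dz by partial fractions, (2*z + 5)/(z**2 + 7*z + 12) = 3/(z + 4) - 1/(z + 3): now ∫(-1/(z + 3)) dz + ∫(3/(z + 4)) dz.
Step 2. Evaluate the standard form [assuming z > -4]: now 3*log(z + 4) + ∫(-1/(z + 3)) dz.
Step 3. Evaluate the standard form [assuming z > -3]: now -log(z + 3) + 3*log(z + 4).
Answer: -log(z + 3) + 3*log(z + 4).


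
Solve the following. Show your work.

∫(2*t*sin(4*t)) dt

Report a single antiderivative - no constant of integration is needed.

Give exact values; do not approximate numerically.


Step 1. Integrate ∫(2*t*sin(4*t)) dt by parts with u = t, dv = (2*sin(4*t)) dt, so v = -cos(4*t)/2: now -t*cos(4*t)/2 + ∫(cos(4*t)/2) dt.
Step 2. Evaluate the standard form: now -t*cos(4*t)/2 + sin(4*t)/8.
Answer: -t*cos(4*t)/2 + sin(4*t)/8.


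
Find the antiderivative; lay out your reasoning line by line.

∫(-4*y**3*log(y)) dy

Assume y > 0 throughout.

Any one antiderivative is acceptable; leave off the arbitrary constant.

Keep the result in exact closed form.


Step 1. Integrate ∫(-4*y**3*log(y)) dy by parts with u = log(y), dv = (-4*y**3) dy, so v = -y**4 [assuming y > 0]: now -y**4*log(y) + ∫(y**3) dy.
Step 2. Evaluate the standard form: now -y**4*log(y) + y**4/4.
Answer: -y**4*log(y) + y**4/4.


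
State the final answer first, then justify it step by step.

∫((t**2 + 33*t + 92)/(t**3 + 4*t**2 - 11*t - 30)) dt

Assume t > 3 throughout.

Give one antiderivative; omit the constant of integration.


The answer is 5*log(t - 3) - 2*log(t + 2) - 2*log(t + 5).
Step 1. Decompose ∫((t**2 + 33*t + 92)/(t**3 + 4*t**2 - 11*t - 30)) dt by partial fractions, (t**2 + 33*t + 92)/(t**3 + 4*t**2 - 11*t - 30) = -2/(t + 5) - 2/(t + 2) + 5/(t - 3): now ∫(5/(t - 3)) dt + ∫(-2/(t + 2)) dt + ∫(-2/(t + 5)) dt.
Step 2. Evaluate the standard form [assuming t > -2]: now -2*log(t + 2) + ∫(5/(t - 3)) dt + ∫(-2/(t + 5)) dt.
Step 3. Evaluate the standard form [assuming t > -5]: now -2*log(t + 2) - 2*log(t + 5) + ∫(5/(t - 3)) dt.
Step 4. Evaluate the standard form [assuming t > 3]: now 5*log(t - 3) - 2*log(t + 2) - 2*log(t + 5).
Answer: 5*log(t - 3) - 2*log(t + 2) - 2*log(t + 5).


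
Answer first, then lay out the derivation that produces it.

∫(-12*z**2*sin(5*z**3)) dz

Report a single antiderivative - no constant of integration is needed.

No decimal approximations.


The answer is 4*cos(5*z**3)/5.
Step 1. Substitute u = z**3, turning ∫(-12*z**2*sin(5*z**3)) dz into ∫(-4*sin(5*u)) du: now ∫(-4*sin(5*u)) du.
Step 2. Evaluate the standard form: now 4*cos(5*u)/5.
Step 3. Substitute back u = z**3: now 4*cos(5*z**3)/5.
Answer: 4*cos(5*z**3)/5.


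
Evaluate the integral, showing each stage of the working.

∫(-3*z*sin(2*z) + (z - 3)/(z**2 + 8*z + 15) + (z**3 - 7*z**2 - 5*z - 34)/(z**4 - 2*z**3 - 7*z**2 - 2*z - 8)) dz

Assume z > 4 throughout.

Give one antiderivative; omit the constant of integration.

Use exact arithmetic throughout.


Step 1. Rewrite: now ∫(-3*z*sin(2*z)) dz + ∫((z - 3)/(z**2 + 8*z + 15)) dz + ∫((z**3 - 7*z**2 - 5*z - 34)/(z**4 - 2*z**3 - 7*z**2 - 2*z - 8)) dz.
Step 2. Integrate ∫(-3*z*sin(2*z)) dz by parts with u = z, dv = (-3*sin(2*z)) dz, so v = 3*cos(2*z)/2: now 3*z*cos(2*z)/2 + ∫((z - 3)/(z**2 + 8*z + 15)) dz + ∫((z**3 - 7*z**2 - 5*z - 34)/(z**4 - 2*z**3 - 7*z**2 - 2*z - 8)) dz + ∫(-3*cos(2*z)/2) dz.
Step 3. Evaluate the standard form: now 3*z*cos(2*z)/2 - 3*sin(2*z)/4 + ∫((z - 3)/(z**2 + 8*z + 15)) dz + ∫((z**3 - 7*z**2 - 5*z - 34)/(z**4 - 2*z**3 - 7*z**2 - 2*z - 8)) dz.
Step 4. Decompose ∫((z - 3)/(z**2 + 8*z + 15)) dz by partial fractions, (z - 3)/(z**2 + 8*z + 15) = 4/(z + 5) - 3/(z + 3): now 3*z*cos(2*z)/2 - 3*sin(2*z)/4 + ∫((z**3 - 7*z**2 - 5*z - 34)/(z**4 - 2*z**3 - 7*z**2 - 2*z - 8)) dz + ∫(-3/(z + 3)) dz + ∫(4/(z + 5)) dz.
Step 5. Evaluate the standard form [assuming z > -5]: now 3*z*cos(2*z)/2 + 4*log(z + 5) - 3*sin(2*z)/4 + ∫((z**3 - 7*z**2 - 5*z - 34)/(z**4 - 2*z**3 - 7*z**2 - 2*z - 8)) dz + ∫(-3/(z + 3)) dz.
Step 6. Evaluate the standard form [assuming z > -3]: now 3*z*cos(2*z)/2 - 3*log(z + 3) + 4*log(z + 5) - 3*sin(2*z)/4 + ∫((z**3 - 7*z**2 - 5*z - 34)/(z**4 - 2*z**3 - 7*z**2 - 2*z - 8)) dz.
Step 7. Decompose ∫((z**3 - 7*z**2 - 5*z - 34)/(z**4 - 2*z**3 - 7*z**2 - 2*z - 8)) dz by partial fractions, (z**3 - 7*z**2 - 5*z - 34)/(z**4 - 2*z**3 - 7*z**2 - 2*z - 8) = 3/(z**2 + 1) + 2/(z + 2) - 1/(z - 4): now 3*z*cos(2*z)/2 - 3*log(z + 3) + 4*log(z + 5) - 3*sin(2*z)/4 + ∫(-1/(z - 4)) dz + ∫(2/(z + 2)) dz + ∫(3/(z**2 + 1)) dz.
Step 8. Evaluate the standard form [assuming z > 4]: now 3*z*cos(2*z)/2 - log(z - 4) - 3*log(z + 3) + 4*log(z + 5) - 3*sin(2*z)/4 + ∫(2/(z + 2)) dz + ∫(3/(z**2 + 1)) dz.
Step 9. Evaluate the standard form [assuming z > -2]: now 3*z*cos(2*z)/2 - log(z - 4) + 2*log(z + 2) - 3*log(z + 3) + 4*log(z + 5) - 3*sin(2*z)/4 + ∫(3/(z**2 + 1)) dz.
Step 10. Evaluate the standard form: now 3*z*cos(2*z)/2 - log(z - 4) + 2*log(z + 2) - 3*log(z + 3) + 4*log(z + 5) - 3*sin(2*z)/4 + 3*atan(z).
Answer: 3*z*cos(2*z)/2 - log(z - 4) + 2*log(z + 2) - 3*log(z + 3) + 4*log(z + 5) - 3*sin(2*z)/4 + 3*atan(z).


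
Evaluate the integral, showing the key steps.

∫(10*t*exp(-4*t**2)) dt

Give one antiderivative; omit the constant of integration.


Step 1. Substitute u = t**2, turning ∫(10*t*exp(-4*t**2)) dt into ∫(5*exp(-4*u)) du: now ∫(5*exp(-4*u)) du.
Step 2. Evaluate the standard form: now -5*exp(-4*u)/4.
Step 3. Substitute back u = t**2: now -5*exp(-4*t**2)/4.
Answer: -5*exp(-4*t**2)/4.


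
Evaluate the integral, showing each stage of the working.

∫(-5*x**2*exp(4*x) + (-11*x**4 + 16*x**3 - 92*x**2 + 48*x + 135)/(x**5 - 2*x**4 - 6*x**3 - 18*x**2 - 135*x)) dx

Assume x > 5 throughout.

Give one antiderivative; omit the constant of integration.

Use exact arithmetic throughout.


Step 1. Rewrite: now ∫(-5*x**2*exp(4*x)) dx + ∫((-11*x**4 + 16*x**3 - 92*x**2 + 48*x + 135)/(x**5 - 2*x**4 - 6*x**3 - 18*x**2 - 135*x)) dx.
Step 2. Integrate ∫(-5*x**2*exp(4*x)) dx by parts with u = x**2, dv = (-5*exp(4*x)) dx, so v = -5*exp(4*x)/4: now -5*x**2*exp(4*x)/4 + ∫(5*x*exp(4*x)/2) dx + ∫((-11*x**4 + 16*x**3 - 92*x**2 + 48*x + 135)/(x**5 - 2*x**4 - 6*x**3 - 18*x**2 - 135*x)) dx.
Step 3. Integrate ∫(5*x*exp(4*x)/2) dx by parts with u = x, dv = (5*exp(4*x)/2) dx, so v = 5*exp(4*x)/8: now -5*x**2*exp(4*x)/4 + 5*x*exp(4*x)/8 + ∫((-11*x**4 + 16*x**3 - 92*x**2 + 48*x + 135)/(x**5 - 2*x**4 - 6*x**3 - 18*x**2 - 135*x)) dx + ∫(-5*exp(4*x)/8) dx.
Step 4. Evaluate the standard form: now -5*x**2*exp(4*x)/4 + 5*x*exp(4*x)/8 - 5*exp(4*x)/32 + ∫((-11*x**4 + 16*x**3 - 92*x**2 + 48*x + 135)/(x**5 - 2*x**4 - 6*x**3 - 18*x**2 - 135*x)) dx.
Step 5. Decompose ∫((-11*x**4 + 16*x**3 - 92*x**2 + 48*x + 135)/(x**5 - 2*x**4 - 6*x**3 - 18*x**2 - 135*x)) dx by partial fractions, (-11*x**4 + 16*x**3 - 92*x**2 + 48*x + 135)/(x**5 - 2*x**4 - 6*x**3 - 18*x**2 - 135*x) = 4/(x**2 + 9) - 5/(x + 3) - 5/(x - 5) - 1/x: now -5*x**2*exp(4*x)/4 + 5*x*exp(4*x)/8 - 5*exp(4*x)/32 + ∫(-1/x) dx + ∫(-5/(x - 5)) dx + ∫(-5/(x + 3)) dx + ∫(4/(x**2 + 9)) dx.
Step 6. Evaluate the standard form [assuming x > -3]: now -5*x**2*exp(4*x)/4 + 5*x*exp(4*x)/8 - 5*exp(4*x)/32 - 5*log(x + 3) + ∫(-1/x) dx + ∫(-5/(x - 5)) dx + ∫(4/(x**2 + 9)) dx.
Step 7. Evaluate the standard form [assuming x > 5]: now -5*x**2*exp(4*x)/4 + 5*x*exp(4*x)/8 - 5*exp(4*x)/32 - 5*log(x - 5) - 5*log(x + 3) + ∫(-1/x) dx + ∫(4/(x**2 + 9)) dx.
Step 8. Evaluate the standard form [assuming x > 0]: now -5*x**2*exp(4*x)/4 + 5*x*exp(4*x)/8 - 5*exp(4*x)/32 - log(x) - 5*log(x - 5) - 5*log(x + 3) + ∫(4/(x**2 + 9)) dx.
Step 9. Evaluate the standard form: now -5*x**2*exp(4*x)/4 + 5*x*exp(4*x)/8 - 5*exp(4*x)/32 - log(x) - 5*log(x - 5) - 5*log(x + 3) + 4*atan(x/3)/3.
Answer: -5*x**2*exp(4*x)/4 + 5*x*exp(4*x)/8 - 5*exp(4*x)/32 - log(x) - 5*log(x - 5) - 5*log(x + 3) + 4*atan(x/3)/3.


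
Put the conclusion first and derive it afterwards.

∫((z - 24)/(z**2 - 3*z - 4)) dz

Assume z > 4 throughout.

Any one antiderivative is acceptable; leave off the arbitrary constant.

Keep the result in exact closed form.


The answer is -4*log(z - 4) + 5*log(z + 1).
Step 1. Decompose ∫((z - 24)/(z**2 - 3*z - 4)) dz by partial fractions, (z - 24)/(z**2 - 3*z - 4) = 5/(z + 1) - 4/(z - 4): now ∫(-4/(z - 4)) dz + ∫(5/(z + 1)) dz.
Step 2. Evaluate the standard form [assuming z > 4]: now -4*log(z - 4) + ∫(5/(z + 1)) dz.
Step 3. Evaluate the standard form [assuming z > -1]: now -4*log(z - 4) + 5*log(z + 1).
Answer: -4*log(z - 4) + 5*log(z + 1).


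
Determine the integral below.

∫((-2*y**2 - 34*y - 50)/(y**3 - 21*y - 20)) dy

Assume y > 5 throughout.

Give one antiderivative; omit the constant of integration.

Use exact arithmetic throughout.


Answer: -5*log(y - 5) + log(y + 1) + 2*log(y + 4).


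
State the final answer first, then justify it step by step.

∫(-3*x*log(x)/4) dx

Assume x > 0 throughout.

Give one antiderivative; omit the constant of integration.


The answer is -3*x**2*log(x)/8 + 3*x**2/16.
Step 1. Integrate ∫(-3*x*log(x)/4) dx by parts with u = log(x), dv = (-3*x/4) dx, so v = -3*x**2/8 [assuming x > 0]: now -3*x**2*log(x)/8 + ∫(3*x/8) dx.
Step 2. Evaluate the standard form: now -3*x**2*log(x)/8 + 3*x**2/16.
Answer: -3*x**2*log(x)/8 + 3*x**2/16.


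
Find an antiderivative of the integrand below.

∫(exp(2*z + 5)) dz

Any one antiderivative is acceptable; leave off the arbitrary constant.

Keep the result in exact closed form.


Answer: exp(2*z + 5)/2.


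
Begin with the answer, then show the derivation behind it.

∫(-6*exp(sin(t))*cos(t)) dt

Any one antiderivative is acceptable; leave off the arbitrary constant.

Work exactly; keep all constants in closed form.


The answer is -6*exp(sin(t)).
Step 1. Substitute u = sin(t), turning ∫(-6*exp(sin(t))*cos(t)) dt into ∫(-6*exp(u)) du: now ∫(-6*exp(u)) du.
Step 2. Evaluate the standard form: now -6*exp(u).
Step 3. Substitute back u = sin(t): now -6*exp(sin(t)).
Answer: -6*exp(sin(t)).


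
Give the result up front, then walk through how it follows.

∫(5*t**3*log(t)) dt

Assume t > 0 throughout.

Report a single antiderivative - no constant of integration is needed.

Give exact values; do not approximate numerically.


The answer is 5*t**4*log(t)/4 - 5*t**4/16.
Step 1. Integrate ∫(5*t**3*log(t)) dt by parts with u = log(t), dv = (5*t**3) dt, so v = 5*t**4/4 [assuming t > 0]: now 5*t**4*log(t)/4 + ∫(-5*t**3/4) dt.
Step 2. Evaluate the standard form: now 5*t**4*log(t)/4 - 5*t**4/16.
Answer: 5*t**4*log(t)/4 - 5*t**4/16.


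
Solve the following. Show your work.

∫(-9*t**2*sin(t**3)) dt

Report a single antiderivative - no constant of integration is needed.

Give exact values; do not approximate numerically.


Step 1. Substitute u = t**3, turning ∫(-9*t**2*sin(t**3)) dt into ∫(-3*sin(u)) du: now ∫(-3*sin(u)) du.
Step 2. Evaluate the standard form: now 3*cos(u).
Step 3. Substitute back u = t**3: now 3*cos(t**3).
Answer: 3*cos(t**3).


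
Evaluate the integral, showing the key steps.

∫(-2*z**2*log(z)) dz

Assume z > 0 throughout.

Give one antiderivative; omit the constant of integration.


Step 1. Integrate ∫(-2*z**2*log(z)) dz by parts with u = log(z), dv = (-2*z**2) dz, so v = -2*z**3/3 [assuming z > 0]: now -2*z**3*log(z)/3 + ∫(2*z**2/3) dz.
Step 2. Evaluate the standard form: now -2*z**3*log(z)/3 + 2*z**3/9.
Answer: -2*z**3*log(z)/3 + 2*z**3/9.


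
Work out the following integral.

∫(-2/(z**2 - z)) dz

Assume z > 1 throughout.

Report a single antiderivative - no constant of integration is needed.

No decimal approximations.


Answer: 2*log(z) - 2*log(z - 1).


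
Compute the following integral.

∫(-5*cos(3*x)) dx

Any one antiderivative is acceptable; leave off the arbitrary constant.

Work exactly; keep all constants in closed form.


Answer: -5*sin(3*x)/3.


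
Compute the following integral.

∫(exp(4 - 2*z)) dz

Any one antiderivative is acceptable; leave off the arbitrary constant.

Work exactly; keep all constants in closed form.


Answer: -exp(4 - 2*z)/2.


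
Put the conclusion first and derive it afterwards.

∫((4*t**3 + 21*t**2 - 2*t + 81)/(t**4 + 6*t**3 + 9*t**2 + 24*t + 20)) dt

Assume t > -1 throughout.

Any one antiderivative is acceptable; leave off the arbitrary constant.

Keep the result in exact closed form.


The answer is 5*log(t + 1) - log(t + 5) - 3*atan(t/2)/2.
Step 1. Decompose ∫((4*t**3 + 21*t**2 - 2*t + 81)/(t**4 + 6*t**3 + 9*t**2 + 24*t + 20)) dt by partial fractions, (4*t**3 + 21*t**2 - 2*t + 81)/(t**4 + 6*t**3 + 9*t**2 + 24*t + 20) = -3/(t**2 + 4) - 1/(t + 5) + 5/(t + 1): now ∫(5/(t + 1)) dt + ∫(-1/(t + 5)) dt + ∫(-3/(t**2 + 4)) dt.
Step 2. Evaluate the standard form [assuming t > -1]: now 5*log(t + 1) + ∫(-1/(t + 5)) dt + ∫(-3/(t**2 + 4)) dt.
Step 3. Evaluate the standard form [assuming t > -5]: now 5*log(t + 1) - log(t + 5) + ∫(-3/(t**2 + 4)) dt.
Step 4. Evaluate the standard form: now 5*log(t + 1) - log(t + 5) - 3*atan(t/2)/2.
Answer: 5*log(t + 1) - log(t + 5) - 3*atan(t/2)/2.


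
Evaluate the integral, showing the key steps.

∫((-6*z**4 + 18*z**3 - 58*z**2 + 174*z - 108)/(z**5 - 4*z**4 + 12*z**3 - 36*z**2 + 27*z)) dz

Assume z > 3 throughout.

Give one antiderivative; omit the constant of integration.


Step 1. Decompose ∫((-6*z**4 + 18*z**3 - 58*z**2 + 174*z - 108)/(z**5 - 4*z**4 + 12*z**3 - 36*z**2 + 27*z)) dz by partial fractions, (-6*z**4 + 18*z**3 - 58*z**2 + 174*z - 108)/(z**5 - 4*z**4 + 12*z**3 - 36*z**2 + 27*z) = -2/(z**2 + 9) - 1/(z - 1) - 1/(z - 3) - 4/z: now ∫(-4/z) dz + ∫(-1/(z - 3)) dz + ∫(-1/(z - 1)) dz + ∫(-2/(z**2 + 9)) dz.
Step 2. Evaluate the standard form [assuming z > 3]: now -log(z - 3) + ∫(-4/z) dz + ∫(-1/(z - 1)) dz + ∫(-2/(z**2 + 9)) dz.
Step 3. Evaluate the standard form [assuming z > 0]: now -4*log(z) - log(z - 3) + ∫(-1/(z - 1)) dz + ∫(-2/(z**2 + 9)) dz.
Step 4. Evaluate the standard form [assuming z > 1]: now -4*log(z) - log(z - 3) - log(z - 1) + ∫(-2/(z**2 + 9)) dz.
Step 5. Evaluate the standard form: now -4*log(z) - log(z - 3) - log(z - 1) - 2*atan(z/3)/3.
Answer: -4*log(z) - log(z - 3) - log(z - 1) - 2*atan(z/3)/3.


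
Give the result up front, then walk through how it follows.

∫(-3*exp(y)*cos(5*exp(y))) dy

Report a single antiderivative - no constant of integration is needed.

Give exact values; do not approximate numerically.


The answer is -3*sin(5*exp(y))/5.
Step 1. Substitute u = exp(y), turning ∫(-3*exp(y)*cos(5*exp(y))) dy into ∫(-3*cos(5*u)) du: now ∫(-3*cos(5*u)) du.
Step 2. Evaluate the standard form: now -3*sin(5*u)/5.
Step 3. Substitute back u = exp(y): now -3*sin(5*exp(y))/5.
Answer: -3*sin(5*exp(y))/5.


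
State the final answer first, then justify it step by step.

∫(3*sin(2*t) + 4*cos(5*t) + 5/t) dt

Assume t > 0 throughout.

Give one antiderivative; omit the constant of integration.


The answer is 5*log(t) + 4*sin(5*t)/5 - 3*cos(2*t)/2.
Step 1. Rewrite: now ∫(5/t) dt + ∫(3*sin(2*t)) dt + ∫(4*cos(5*t)) dt.
Step 2. Evaluate the standard form: now -3*cos(2*t)/2 + ∫(5/t) dt + ∫(4*cos(5*t)) dt.
Step 3. Evaluate the standard form: now 4*sin(5*t)/5 - 3*cos(2*t)/2 + ∫(5/t) dt.
Step 4. Evaluate the standard form [assuming t > 0]: now 5*log(t) + 4*sin(5*t)/5 - 3*cos(2*t)/2.
Answer: 5*log(t) + 4*sin(5*t)/5 - 3*cos(2*t)/2.


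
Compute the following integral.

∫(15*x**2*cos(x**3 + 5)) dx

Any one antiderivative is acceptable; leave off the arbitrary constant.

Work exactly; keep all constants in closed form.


Answer: 5*sin(x**3 + 5).


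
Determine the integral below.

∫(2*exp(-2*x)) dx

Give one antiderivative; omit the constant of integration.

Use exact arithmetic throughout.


Answer: -exp(-2*x).


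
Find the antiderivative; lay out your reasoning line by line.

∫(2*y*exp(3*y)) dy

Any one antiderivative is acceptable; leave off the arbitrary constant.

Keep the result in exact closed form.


Step 1. Integrate ∫(2*y*exp(3*y)) dy by parts with u = y, dv = (2*exp(3*y)) dy, so v = 2*exp(3*y)/3: now 2*y*exp(3*y)/3 + ∫(-2*exp(3*y)/3) dy.
Step 2. Evaluate the standard form: now 2*y*exp(3*y)/3 - 2*exp(3*y)/9.
Answer: 2*y*exp(3*y)/3 - 2*exp(3*y)/9.


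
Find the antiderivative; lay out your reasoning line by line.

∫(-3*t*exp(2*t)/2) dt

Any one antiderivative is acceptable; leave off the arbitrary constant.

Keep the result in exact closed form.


Step 1. Integrate ∫(-3*t*exp(2*t)/2) dt by parts with u = t, dv = (-3*exp(2*t)/2) dt, so v = -3*exp(2*t)/4: now -3*t*exp(2*t)/4 + ∫(3*exp(2*t)/4) dt.
Step 2. Evaluate the standard form: now -3*t*exp(2*t)/4 + 3*exp(2*t)/8.
Answer: -3*t*exp(2*t)/4 + 3*exp(2*t)/8.


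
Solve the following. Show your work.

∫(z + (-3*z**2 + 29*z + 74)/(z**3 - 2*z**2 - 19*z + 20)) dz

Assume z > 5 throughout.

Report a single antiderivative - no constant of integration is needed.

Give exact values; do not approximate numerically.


Step 1. Rewrite: now ∫(z) dz + ∫((-3*z**2 + 29*z + 74)/(z**3 - 2*z**2 - 19*z + 20)) dz.
Step 2. Evaluate the standard form: now z**2/2 + ∫((-3*z**2 + 29*z + 74)/(z**3 - 2*z**2 - 19*z + 20)) dz.
Step 3. Decompose ∫((-3*z**2 + 29*z + 74)/(z**3 - 2*z**2 - 19*z + 20)) dz by partial fractions, (-3*z**2 + 29*z + 74)/(z**3 - 2*z**2 - 19*z + 20) = -2/(z + 4) - 5/(z - 1) + 4/(z - 5): now z**2/2 + ∫(4/(z - 5)) dz + ∫(-5/(z - 1)) dz + ∫(-2/(z + 4)) dz.
Step 4. Evaluate the standard form [assuming z > 1]: now z**2/2 - 5*log(z - 1) + ∫(4/(z - 5)) dz + ∫(-2/(z + 4)) dz.
Step 5. Evaluate the standard form [assuming z > 5]: now z**2/2 + 4*log(z - 5) - 5*log(z - 1) + ∫(-2/(z + 4)) dz.
Step 6. Evaluate the standard form [assuming z > -4]: now z**2/2 + 4*log(z - 5) - 5*log(z - 1) - 2*log(z + 4).
Answer: z**2/2 + 4*log(z - 5) - 5*log(z - 1) - 2*log(z + 4).
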